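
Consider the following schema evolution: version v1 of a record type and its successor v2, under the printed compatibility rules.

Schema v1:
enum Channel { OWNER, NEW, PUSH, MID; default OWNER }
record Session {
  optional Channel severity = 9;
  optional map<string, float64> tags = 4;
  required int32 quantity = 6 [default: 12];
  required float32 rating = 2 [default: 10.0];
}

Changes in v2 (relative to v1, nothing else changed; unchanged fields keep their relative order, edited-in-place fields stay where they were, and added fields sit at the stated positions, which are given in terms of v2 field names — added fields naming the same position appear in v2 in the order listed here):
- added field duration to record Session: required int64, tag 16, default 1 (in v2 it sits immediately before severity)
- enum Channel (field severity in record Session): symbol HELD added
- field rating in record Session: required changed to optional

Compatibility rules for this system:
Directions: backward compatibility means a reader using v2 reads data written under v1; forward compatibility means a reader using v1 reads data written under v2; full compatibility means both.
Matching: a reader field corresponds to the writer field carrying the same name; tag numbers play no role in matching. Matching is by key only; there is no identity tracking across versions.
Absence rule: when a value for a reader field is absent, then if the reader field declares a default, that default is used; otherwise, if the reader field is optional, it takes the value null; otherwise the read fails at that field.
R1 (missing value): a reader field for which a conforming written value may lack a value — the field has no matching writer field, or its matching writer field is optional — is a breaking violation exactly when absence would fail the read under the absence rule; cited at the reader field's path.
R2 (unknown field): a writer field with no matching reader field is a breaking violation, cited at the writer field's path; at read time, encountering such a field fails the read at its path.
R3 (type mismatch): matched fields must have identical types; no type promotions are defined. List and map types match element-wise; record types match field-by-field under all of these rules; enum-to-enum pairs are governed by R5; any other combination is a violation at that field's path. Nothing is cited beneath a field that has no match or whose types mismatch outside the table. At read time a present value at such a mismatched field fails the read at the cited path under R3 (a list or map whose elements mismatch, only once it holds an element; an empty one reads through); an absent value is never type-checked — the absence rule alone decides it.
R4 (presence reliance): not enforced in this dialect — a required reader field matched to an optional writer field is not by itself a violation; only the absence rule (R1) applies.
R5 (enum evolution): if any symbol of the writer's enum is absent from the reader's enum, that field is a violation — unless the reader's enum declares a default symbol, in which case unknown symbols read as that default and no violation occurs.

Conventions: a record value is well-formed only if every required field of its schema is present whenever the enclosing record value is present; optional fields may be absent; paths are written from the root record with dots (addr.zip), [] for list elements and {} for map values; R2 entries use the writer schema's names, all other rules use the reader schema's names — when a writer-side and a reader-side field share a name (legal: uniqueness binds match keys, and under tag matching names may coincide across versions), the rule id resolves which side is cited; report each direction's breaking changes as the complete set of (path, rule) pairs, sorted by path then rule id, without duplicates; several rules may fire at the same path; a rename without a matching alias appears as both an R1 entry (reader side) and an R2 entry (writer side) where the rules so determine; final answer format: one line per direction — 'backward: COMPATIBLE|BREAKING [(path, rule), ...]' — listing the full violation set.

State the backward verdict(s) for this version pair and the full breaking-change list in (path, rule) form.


the writer's type comes first in each Session pair
backward for Session (reader v2, writer v1):
  duration: no writer match
  writer optional, Channel -> Channel: reader severity maps from writer severity
  writer optional, map<string, float64> -> map<string, float64>: reader tags maps from writer tags
  writer required, int32 -> int32: reader quantity maps from writer quantity
  writer required, float32 -> float32: reader rating maps from writer rating
  => no violations; backward on Session: COMPATIBLE
diffs on Session not affecting the asked answer:
  added field duration to record Session: required int64, tag 16, default 1 (in v2 it sits immediately before severity) -> fires only in the forward direction of Session, which is not asked here
  enum Channel (field severity in record Session): symbol HELD added -> inert for the asked Session verdict: nothing fires
  field rating in record Session: required changed to optional -> inert for the asked Session verdict: nothing fires

backward: COMPATIBLE []


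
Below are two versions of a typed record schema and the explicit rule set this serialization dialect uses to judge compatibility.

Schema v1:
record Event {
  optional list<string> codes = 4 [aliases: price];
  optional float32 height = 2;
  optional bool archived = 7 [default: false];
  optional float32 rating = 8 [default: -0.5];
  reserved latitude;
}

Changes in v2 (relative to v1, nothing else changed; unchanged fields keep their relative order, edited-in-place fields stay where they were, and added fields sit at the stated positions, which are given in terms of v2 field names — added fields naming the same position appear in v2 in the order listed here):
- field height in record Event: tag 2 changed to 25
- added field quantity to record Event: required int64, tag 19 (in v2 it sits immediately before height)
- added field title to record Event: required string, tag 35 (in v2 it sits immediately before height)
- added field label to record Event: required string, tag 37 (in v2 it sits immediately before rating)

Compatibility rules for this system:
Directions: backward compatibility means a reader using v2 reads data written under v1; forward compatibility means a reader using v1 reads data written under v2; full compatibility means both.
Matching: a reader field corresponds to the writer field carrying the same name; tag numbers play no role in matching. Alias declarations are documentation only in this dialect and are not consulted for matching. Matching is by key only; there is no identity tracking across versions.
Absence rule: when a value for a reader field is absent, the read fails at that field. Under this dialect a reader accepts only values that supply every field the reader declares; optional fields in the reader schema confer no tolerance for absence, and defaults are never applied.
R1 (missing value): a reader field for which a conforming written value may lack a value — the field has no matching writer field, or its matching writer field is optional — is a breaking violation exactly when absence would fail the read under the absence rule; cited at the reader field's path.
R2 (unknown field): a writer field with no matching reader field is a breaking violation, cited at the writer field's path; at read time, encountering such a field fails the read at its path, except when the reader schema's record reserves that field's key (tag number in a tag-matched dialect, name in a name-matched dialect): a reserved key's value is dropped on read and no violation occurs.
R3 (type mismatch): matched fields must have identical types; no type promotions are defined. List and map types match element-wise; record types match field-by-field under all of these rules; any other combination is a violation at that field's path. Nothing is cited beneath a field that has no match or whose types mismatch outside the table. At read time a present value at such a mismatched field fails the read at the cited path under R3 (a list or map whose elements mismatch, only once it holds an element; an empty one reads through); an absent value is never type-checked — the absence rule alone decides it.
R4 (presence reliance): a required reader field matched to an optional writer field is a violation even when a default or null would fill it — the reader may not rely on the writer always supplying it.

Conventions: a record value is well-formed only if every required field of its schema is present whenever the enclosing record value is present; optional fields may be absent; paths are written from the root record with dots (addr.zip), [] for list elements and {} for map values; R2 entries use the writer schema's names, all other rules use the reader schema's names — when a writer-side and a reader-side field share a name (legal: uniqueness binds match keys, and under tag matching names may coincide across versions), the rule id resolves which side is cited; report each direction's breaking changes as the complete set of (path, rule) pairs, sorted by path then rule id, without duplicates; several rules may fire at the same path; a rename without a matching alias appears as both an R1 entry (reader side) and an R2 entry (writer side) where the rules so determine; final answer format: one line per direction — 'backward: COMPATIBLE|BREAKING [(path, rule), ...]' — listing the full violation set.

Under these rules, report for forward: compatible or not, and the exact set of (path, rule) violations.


forward: BREAKING [(archived, R1), (codes, R1), (height, R1), (label, R2), (quantity, R2), (rating, R1), (title, R2)]

the writer's type comes first in each Event pair
forward for Event (reader v1, writer v2):
  codes: list<string> -> list<string>, writer optional; from codes
  height: float32 -> float32, writer optional; from height
  archived: bool -> bool, writer optional; from archived
  rating: float32 -> float32, writer optional; from rating
  writer quantity: unknown to reader
  writer title: unknown to reader
  writer label: unknown to reader
  breaking: (archived, R1)
  breaking: (codes, R1)
  breaking: (height, R1)
  breaking: (label, R2)
  breaking: (quantity, R2)
  breaking: (rating, R1)
  breaking: (title, R2)
  forward on Event therefore BREAKING (7)
the rest of the Event diff is inert for this question:
  field height in record Event: tag 2 changed to 25 -> fires no rule on Event, leaving the asked answer as it is


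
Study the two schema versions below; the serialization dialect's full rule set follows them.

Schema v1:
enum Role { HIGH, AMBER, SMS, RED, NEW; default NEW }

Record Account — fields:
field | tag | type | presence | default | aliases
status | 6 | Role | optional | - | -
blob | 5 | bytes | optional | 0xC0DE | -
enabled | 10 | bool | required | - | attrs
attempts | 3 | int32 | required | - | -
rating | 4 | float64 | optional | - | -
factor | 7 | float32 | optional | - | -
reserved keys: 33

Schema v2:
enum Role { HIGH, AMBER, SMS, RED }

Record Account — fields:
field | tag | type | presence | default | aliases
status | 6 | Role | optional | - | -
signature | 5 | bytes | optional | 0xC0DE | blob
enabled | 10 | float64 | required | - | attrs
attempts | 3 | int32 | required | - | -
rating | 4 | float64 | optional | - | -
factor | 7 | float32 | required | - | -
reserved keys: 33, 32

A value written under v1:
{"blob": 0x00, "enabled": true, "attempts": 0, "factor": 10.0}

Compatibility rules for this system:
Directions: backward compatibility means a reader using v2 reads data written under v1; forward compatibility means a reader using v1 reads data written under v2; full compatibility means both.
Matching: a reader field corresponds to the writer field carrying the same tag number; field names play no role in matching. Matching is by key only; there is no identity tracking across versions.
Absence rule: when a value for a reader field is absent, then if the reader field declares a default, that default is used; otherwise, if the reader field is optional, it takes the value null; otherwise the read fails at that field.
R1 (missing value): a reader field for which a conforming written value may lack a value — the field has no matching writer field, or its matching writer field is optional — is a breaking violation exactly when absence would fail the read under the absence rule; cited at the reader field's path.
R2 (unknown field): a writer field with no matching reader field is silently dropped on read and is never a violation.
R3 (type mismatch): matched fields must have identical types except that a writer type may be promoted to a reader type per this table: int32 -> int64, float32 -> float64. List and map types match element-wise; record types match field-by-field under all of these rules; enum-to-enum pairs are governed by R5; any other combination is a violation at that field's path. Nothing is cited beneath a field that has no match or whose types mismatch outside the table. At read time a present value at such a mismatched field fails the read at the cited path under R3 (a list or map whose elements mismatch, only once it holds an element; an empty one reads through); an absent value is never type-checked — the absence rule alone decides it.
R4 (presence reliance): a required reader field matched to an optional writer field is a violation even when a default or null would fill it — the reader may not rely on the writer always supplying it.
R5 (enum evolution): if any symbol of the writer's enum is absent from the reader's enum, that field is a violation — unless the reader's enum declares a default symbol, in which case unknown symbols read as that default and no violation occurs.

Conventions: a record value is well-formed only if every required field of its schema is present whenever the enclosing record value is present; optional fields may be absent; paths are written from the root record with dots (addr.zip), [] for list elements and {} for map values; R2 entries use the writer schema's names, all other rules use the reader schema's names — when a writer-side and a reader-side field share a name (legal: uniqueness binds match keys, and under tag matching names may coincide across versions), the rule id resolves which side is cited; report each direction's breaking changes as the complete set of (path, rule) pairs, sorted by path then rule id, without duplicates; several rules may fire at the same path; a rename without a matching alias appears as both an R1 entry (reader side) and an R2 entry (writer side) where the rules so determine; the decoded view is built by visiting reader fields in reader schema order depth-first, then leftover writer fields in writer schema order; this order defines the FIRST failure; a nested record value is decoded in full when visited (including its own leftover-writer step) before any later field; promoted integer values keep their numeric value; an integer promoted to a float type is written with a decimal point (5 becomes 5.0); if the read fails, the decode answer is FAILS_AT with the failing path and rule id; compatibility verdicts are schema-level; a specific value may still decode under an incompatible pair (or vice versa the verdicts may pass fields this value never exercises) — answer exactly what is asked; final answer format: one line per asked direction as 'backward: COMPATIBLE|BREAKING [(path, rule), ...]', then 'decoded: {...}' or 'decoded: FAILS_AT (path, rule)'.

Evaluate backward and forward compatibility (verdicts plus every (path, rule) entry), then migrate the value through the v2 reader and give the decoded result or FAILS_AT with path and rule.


the writer's type comes first in each Account pair
backward pass over Account, reader schema v2, writer schema v1:
  writer optional, Role -> Role: reader status maps from writer status
  writer optional, bytes -> bytes: reader signature maps from writer blob
  writer required, bool -> float64: reader enabled maps from writer enabled
  writer required, int32 -> int32: reader attempts maps from writer attempts
  writer optional, float64 -> float64: reader rating maps from writer rating
  writer optional, float32 -> float32: reader factor maps from writer factor
  breaking: (enabled, R3)
  breaking: (factor, R1)
  breaking: (factor, R4)
  breaking: (status, R5)
  => backward verdict for Account: BREAKING, 4 violation(s)
forward pass over Account, reader schema v1, writer schema v2:
  writer optional, Role -> Role: reader status maps from writer status
  writer optional, bytes -> bytes: reader blob maps from writer signature
  writer required, float64 -> bool: reader enabled maps from writer enabled
  writer required, int32 -> int32: reader attempts maps from writer attempts
  writer optional, float64 -> float64: reader rating maps from writer rating
  writer required, float32 -> float32: reader factor maps from writer factor
  breaking: (enabled, R3)
  => forward verdict for Account: BREAKING, 1 violation(s)
decode walk for Account under reader schema v2:
  status := null (absent, optional -> null)
  signature := 0x00 (from writer blob)
  read fails at enabled under R3
  => FAILS_AT (enabled, R3)

backward: BREAKING [(enabled, R3), (factor, R1), (factor, R4), (status, R5)]; forward: BREAKING [(enabled, R3)]; decoded: FAILS_AT (enabled, R3)


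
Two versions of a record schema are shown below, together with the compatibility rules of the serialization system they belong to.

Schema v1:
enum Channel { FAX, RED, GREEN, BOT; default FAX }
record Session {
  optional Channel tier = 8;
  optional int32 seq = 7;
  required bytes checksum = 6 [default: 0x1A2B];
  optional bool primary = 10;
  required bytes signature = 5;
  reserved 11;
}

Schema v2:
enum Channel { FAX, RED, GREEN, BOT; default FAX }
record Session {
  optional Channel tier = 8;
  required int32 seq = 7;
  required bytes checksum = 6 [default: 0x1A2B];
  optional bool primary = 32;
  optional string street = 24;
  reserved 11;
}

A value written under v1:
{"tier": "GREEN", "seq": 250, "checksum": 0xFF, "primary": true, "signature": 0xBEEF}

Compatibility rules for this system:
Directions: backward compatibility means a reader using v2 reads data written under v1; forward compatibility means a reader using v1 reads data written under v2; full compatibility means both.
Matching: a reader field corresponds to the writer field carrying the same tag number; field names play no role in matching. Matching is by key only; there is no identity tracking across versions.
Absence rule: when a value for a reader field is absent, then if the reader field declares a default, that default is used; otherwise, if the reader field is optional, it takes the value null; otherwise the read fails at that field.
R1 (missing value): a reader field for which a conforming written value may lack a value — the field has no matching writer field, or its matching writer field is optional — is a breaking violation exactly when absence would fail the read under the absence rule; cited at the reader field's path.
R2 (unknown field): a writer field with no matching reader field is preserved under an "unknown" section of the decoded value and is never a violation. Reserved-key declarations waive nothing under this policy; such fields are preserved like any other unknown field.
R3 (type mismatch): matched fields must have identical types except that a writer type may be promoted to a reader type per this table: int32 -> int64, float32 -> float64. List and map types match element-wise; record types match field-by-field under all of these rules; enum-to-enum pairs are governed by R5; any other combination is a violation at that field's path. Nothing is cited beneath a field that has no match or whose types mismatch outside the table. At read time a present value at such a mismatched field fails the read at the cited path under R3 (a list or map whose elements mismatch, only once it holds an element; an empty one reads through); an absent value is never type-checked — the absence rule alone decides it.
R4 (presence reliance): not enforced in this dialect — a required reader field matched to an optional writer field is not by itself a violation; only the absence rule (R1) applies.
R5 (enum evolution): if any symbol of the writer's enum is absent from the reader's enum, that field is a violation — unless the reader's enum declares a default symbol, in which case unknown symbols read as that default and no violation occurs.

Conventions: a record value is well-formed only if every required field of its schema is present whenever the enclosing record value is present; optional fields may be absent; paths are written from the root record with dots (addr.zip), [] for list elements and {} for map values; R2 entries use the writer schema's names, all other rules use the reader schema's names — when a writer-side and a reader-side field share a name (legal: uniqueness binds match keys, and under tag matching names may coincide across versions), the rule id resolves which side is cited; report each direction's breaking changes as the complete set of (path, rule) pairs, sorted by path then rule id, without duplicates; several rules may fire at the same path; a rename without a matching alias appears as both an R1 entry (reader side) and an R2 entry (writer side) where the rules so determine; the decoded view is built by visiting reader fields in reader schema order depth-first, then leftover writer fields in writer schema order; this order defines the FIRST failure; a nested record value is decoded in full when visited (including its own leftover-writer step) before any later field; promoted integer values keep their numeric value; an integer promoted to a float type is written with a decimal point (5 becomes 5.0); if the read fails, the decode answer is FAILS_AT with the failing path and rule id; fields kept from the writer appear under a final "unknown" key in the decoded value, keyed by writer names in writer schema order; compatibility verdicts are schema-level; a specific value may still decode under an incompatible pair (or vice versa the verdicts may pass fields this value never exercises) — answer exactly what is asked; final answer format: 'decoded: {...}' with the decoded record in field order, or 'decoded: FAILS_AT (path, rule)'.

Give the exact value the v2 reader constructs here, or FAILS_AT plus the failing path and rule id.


decoded: {"tier": "GREEN", "seq": 250, "checksum": 0xFF, "primary": null, "street": null, "unknown": {"primary": true, "signature": 0xBEEF}}

in Session below, arrows point writer -> reader
decoding the Session value with the v2 reader:
  tier := "GREEN"
  seq := 250
  checksum := 0xFF
  primary := null (missing; optional => null)
  street := null (missing; optional => null)
  writer primary: kept under "unknown"
  writer signature: kept under "unknown"
  => decoded: {"tier": "GREEN", "seq": 250, "checksum": 0xFF, "primary": null, "street": null, "unknown": {"primary": true, "signature": 0xBEEF}}
the other Session changes do not affect what is asked:
  field seq in record Session: optional changed to required -> a verdict-level change on Session — the shown value reads the same


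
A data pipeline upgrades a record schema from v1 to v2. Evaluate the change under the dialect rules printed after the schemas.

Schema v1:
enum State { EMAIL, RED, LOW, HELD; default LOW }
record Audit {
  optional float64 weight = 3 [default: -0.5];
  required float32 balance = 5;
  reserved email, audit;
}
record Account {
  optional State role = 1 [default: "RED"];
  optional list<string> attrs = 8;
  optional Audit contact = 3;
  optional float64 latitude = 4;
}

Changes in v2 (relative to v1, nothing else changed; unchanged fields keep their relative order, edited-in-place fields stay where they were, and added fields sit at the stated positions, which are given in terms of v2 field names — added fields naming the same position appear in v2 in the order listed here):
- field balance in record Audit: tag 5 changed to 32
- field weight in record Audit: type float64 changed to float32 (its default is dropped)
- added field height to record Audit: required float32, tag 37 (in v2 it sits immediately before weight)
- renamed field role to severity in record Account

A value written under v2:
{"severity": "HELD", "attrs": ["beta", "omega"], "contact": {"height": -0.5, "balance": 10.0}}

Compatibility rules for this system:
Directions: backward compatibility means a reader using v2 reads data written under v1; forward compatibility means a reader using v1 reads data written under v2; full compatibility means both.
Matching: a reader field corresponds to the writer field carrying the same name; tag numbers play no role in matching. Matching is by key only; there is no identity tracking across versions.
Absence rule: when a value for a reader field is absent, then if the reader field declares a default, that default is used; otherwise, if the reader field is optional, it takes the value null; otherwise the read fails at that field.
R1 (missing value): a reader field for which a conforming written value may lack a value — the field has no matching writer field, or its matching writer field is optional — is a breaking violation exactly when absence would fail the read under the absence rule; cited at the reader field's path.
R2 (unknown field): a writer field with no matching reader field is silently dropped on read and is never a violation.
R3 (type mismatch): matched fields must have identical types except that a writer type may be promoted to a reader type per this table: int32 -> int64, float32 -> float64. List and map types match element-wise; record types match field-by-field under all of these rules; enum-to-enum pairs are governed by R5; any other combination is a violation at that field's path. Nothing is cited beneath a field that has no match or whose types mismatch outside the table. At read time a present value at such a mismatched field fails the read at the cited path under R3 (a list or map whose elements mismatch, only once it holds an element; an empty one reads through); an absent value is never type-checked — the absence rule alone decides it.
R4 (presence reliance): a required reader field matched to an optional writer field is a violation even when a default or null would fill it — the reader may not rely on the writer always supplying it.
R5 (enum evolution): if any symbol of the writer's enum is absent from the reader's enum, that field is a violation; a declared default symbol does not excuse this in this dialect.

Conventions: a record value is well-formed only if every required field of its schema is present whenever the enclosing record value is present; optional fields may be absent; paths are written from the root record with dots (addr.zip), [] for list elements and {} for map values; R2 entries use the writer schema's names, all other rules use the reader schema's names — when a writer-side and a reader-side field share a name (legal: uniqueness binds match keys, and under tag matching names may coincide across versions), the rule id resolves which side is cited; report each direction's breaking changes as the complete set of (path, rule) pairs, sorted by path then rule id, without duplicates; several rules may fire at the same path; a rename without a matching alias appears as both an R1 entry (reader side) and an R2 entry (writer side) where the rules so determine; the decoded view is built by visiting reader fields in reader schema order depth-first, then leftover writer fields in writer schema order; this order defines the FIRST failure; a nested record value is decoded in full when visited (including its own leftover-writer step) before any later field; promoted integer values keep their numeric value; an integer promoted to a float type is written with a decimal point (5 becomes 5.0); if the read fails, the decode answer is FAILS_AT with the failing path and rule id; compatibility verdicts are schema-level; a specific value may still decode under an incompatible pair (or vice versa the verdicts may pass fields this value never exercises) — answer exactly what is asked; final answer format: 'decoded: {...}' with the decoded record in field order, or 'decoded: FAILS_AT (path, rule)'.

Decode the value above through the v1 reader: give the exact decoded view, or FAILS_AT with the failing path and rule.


decoded: {"role": "RED", "attrs": ["beta", "omega"], "contact": {"weight": -0.5, "balance": 10.0}, "latitude": null}

the writer's type comes first in each Account pair
decoding the Account value with the v1 reader:
  role := "RED" (absent -> default)
  attrs := ["beta", "omega"]
  contact.weight := -0.5 (absent -> default)
  contact.balance := 10.0
  writer contact.height: unknown -> dropped
  latitude := null (absent, optional -> null)
  writer severity: unknown -> dropped
  => decoded: {"role": "RED", "attrs": ["beta", "omega"], "contact": {"weight": -0.5, "balance": 10.0}, "latitude": null}
ruling out the remaining Account differences:
  field balance in record Audit: tag 5 changed to 32 -> triggers nothing under the printed rules; the Account answer is the same either way
  field weight in record Audit: type float64 changed to float32 (its default is dropped) -> shifts the Account verdicts, not this decode
  added field height to record Audit: required float32, tag 37 (in v2 it sits immediately before weight) -> shifts the Account verdicts, not this decode


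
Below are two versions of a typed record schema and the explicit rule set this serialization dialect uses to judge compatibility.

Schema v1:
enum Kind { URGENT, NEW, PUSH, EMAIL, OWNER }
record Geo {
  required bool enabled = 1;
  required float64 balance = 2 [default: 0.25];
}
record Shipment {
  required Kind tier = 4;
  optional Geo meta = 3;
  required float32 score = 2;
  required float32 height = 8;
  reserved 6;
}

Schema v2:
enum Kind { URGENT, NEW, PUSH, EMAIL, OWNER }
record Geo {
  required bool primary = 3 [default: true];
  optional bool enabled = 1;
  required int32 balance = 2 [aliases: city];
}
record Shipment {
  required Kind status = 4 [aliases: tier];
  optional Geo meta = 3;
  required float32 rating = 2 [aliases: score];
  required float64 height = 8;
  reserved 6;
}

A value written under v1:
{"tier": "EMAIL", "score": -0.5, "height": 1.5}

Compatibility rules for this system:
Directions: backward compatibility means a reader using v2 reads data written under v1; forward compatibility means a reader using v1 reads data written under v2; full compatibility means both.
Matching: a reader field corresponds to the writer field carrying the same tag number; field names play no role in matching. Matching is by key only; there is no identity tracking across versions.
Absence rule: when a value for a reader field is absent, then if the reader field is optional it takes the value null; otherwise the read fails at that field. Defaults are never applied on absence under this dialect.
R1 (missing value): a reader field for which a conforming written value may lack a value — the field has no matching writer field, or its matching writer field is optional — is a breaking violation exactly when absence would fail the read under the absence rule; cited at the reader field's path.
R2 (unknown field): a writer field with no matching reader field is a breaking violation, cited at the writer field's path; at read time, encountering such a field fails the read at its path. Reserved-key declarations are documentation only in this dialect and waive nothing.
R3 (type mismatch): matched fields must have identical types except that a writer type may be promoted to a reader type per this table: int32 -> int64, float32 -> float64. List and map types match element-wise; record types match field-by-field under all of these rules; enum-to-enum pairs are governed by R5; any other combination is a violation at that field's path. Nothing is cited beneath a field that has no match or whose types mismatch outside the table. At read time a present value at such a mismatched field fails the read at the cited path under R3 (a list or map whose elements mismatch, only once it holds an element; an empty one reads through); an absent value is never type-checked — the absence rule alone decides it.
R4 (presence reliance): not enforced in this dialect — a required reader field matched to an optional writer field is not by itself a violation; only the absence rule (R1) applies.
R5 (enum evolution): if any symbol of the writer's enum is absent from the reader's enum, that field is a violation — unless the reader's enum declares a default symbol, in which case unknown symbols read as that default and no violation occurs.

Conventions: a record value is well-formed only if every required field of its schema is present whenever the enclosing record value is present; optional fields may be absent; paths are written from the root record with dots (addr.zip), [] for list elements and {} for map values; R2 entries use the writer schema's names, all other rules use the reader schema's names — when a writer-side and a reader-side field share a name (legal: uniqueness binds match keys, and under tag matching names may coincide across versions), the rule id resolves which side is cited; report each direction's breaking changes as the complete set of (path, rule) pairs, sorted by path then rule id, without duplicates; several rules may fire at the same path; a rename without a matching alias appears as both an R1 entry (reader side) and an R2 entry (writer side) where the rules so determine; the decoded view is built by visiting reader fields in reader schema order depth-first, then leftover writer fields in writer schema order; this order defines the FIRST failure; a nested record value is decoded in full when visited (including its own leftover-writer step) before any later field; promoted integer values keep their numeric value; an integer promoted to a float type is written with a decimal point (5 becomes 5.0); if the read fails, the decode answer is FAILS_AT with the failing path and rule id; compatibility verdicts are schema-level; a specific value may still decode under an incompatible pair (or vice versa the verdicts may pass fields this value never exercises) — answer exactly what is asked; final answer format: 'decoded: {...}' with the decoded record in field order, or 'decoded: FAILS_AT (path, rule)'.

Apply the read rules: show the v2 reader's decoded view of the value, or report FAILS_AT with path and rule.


the writer's type comes first in each Shipment pair
decoding the Shipment value with the v2 reader:
  status := "EMAIL" (from writer tier)
  meta := null (not supplied -> null)
  rating := -0.5 (from writer score)
  height := 1.5 (float32 -> float64)
  => decoded: {"status": "EMAIL", "meta": null, "rating": -0.5, "height": 1.5}
the other Shipment changes do not affect what is asked:
  field balance in record Geo: type float64 changed to int32 (its default is dropped) -> shifts the Shipment verdicts, not this decode
  field enabled in record Geo: required changed to optional -> shifts the Shipment verdicts, not this decode
  field height in record Shipment: type float32 changed to float64 -> shifts the Shipment verdicts, not this decode
  added field primary to record Geo: required bool, tag 3, default true (in v2 it sits immediately before enabled) -> shifts the Shipment verdicts, not this decode

decoded: {"status": "EMAIL", "meta": null, "rating": -0.5, "height": 1.5}


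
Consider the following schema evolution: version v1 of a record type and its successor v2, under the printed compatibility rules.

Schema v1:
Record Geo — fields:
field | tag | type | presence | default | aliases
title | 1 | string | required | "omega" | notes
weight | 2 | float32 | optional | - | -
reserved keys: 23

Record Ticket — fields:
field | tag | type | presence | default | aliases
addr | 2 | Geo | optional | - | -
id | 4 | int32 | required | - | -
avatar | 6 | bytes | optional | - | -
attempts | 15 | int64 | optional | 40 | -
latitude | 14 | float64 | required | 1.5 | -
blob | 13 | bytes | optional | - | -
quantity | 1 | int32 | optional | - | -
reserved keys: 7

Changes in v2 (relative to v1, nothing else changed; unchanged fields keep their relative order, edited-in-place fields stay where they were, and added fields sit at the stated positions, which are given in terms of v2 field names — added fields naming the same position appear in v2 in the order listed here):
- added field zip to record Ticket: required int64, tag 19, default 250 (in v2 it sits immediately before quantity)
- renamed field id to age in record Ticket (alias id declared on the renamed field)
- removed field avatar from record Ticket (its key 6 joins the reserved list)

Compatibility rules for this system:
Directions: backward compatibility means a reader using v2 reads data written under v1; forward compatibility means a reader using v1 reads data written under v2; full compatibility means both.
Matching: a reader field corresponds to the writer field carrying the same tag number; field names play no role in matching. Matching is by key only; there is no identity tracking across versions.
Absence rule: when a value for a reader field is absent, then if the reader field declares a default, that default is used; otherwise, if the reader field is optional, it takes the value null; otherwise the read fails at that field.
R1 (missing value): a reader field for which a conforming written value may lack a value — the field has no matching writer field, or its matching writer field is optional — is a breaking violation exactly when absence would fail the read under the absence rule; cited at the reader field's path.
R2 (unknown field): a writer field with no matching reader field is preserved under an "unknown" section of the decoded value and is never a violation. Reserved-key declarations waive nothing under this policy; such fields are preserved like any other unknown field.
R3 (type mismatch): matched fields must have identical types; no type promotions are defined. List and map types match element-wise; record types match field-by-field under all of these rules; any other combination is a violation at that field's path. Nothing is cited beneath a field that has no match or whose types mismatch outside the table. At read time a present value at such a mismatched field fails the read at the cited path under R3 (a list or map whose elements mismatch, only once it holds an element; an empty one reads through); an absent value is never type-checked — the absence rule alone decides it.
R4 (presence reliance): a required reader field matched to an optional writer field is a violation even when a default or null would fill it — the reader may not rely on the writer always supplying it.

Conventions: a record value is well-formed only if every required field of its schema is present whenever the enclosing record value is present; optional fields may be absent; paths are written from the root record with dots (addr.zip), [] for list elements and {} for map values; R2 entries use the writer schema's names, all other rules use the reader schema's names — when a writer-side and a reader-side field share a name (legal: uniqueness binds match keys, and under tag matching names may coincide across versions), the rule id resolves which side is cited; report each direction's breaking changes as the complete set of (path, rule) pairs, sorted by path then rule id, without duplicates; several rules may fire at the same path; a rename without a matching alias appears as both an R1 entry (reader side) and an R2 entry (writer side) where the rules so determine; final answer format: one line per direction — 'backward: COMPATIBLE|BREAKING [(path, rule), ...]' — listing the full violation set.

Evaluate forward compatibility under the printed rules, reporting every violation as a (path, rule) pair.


in Ticket below, arrows point writer -> reader
checking forward for Ticket: reader v1 against writer v2:
  writer optional, Geo -> Geo: reader addr maps from writer addr
  writer required, int32 -> int32: reader id maps from writer age
  avatar has no writer counterpart
  writer optional, int64 -> int64: reader attempts maps from writer attempts
  writer required, float64 -> float64: reader latitude maps from writer latitude
  writer optional, bytes -> bytes: reader blob maps from writer blob
  writer optional, int32 -> int32: reader quantity maps from writer quantity
  writer field zip has no reader counterpart
  writer required, string -> string: reader addr.title maps from writer addr.title
  writer optional, float32 -> float32: reader addr.weight maps from writer addr.weight
  => no violations; forward on Ticket: COMPATIBLE
checking off the Ticket differences that do not matter here:
  added field zip to record Ticket: required int64, tag 19, default 250 (in v2 it sits immediately before quantity) -> inert for the asked Ticket verdict: nothing fires
  renamed field id to age in record Ticket (alias id declared on the renamed field) -> inert for the asked Ticket verdict: nothing fires
  removed field avatar from record Ticket (its key 6 joins the reserved list) -> inert for the asked Ticket verdict: nothing fires

forward: COMPATIBLE []
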